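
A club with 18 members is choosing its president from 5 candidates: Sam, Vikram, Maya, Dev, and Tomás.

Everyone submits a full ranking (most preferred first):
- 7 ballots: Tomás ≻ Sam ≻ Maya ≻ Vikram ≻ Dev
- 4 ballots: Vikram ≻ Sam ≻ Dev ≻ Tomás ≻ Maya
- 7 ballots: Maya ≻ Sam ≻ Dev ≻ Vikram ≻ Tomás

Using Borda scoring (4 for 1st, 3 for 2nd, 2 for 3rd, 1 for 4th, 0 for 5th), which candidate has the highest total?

Sam: 7×3 + 4×3 + 7×3 = 54
Vikram: 7×1 + 4×4 + 7×1 = 30
Maya: 7×2 + 4×0 + 7×4 = 42
Dev: 7×0 + 4×2 + 7×2 = 22
Tomás: 7×4 + 4×1 + 7×0 = 32

Sam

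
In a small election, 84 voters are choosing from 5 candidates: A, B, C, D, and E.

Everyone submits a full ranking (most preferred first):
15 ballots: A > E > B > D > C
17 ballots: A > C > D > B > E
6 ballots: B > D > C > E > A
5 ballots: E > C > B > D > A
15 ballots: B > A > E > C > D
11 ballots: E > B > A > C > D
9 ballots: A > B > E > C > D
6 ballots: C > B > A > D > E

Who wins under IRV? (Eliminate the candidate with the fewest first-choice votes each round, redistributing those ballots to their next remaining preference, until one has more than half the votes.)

Round 1: A 41, B 21, C 6, D 0, E 16. D eliminated.
Round 2: A 41, B 21, C 6, E 16. C eliminated.
Round 3: A 41, B 27, E 16. E eliminated.
Round 4: A 41, B 43. B has a majority (≥43).

B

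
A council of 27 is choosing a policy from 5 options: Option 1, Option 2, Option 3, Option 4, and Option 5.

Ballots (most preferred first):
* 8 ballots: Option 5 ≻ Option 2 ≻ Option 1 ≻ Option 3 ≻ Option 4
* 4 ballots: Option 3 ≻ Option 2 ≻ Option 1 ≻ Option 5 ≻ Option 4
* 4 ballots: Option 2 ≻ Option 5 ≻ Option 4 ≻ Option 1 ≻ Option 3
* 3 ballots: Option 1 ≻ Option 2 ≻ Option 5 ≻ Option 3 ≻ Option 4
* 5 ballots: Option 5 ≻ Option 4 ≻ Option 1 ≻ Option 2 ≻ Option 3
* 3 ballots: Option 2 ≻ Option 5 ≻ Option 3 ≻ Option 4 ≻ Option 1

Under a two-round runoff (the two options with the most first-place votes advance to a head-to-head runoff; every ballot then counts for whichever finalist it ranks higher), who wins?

Round 1 first-place votes: Option 1 3, Option 2 7, Option 3 4, Option 4 0, Option 5 13. Option 5 and Option 2 advance.
Runoff: Option 5 is ranked above Option 2 on 13 ballots, Option 2 above Option 5 on 14.

Option 2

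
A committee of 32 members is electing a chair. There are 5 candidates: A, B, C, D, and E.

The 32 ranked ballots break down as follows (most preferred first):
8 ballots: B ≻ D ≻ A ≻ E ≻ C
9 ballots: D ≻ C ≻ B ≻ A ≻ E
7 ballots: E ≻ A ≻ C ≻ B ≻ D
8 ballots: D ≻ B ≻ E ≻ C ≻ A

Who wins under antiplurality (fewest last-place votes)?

Last-place votes: A 8, B 0, C 8, D 7, E 9.

B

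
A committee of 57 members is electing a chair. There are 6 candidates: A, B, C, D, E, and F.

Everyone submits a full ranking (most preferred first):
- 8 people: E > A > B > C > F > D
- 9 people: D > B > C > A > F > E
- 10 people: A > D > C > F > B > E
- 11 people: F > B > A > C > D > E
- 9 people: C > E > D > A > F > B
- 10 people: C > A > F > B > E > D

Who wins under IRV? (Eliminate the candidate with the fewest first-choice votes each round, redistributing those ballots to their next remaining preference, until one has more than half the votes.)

A

Round 1: A 10, B 0, C 19, D 9, E 8, F 11. B eliminated.
Round 2: A 10, C 19, D 9, E 8, F 11. E eliminated.
Round 3: A 18, C 19, D 9, F 11. D eliminated.
Round 4: A 18, C 28, F 11. F eliminated.
Round 5: A 29, C 28. A has a majority (≥29).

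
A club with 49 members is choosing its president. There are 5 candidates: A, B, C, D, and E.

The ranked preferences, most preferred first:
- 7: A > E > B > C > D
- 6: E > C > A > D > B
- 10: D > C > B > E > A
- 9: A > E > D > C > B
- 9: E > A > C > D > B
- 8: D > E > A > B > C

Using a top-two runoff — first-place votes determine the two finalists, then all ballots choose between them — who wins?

Round 1 first-place votes: A 16, B 0, C 0, D 18, E 15. D and A advance.
Runoff: D is ranked above A on 18 ballots, A above D on 31.

A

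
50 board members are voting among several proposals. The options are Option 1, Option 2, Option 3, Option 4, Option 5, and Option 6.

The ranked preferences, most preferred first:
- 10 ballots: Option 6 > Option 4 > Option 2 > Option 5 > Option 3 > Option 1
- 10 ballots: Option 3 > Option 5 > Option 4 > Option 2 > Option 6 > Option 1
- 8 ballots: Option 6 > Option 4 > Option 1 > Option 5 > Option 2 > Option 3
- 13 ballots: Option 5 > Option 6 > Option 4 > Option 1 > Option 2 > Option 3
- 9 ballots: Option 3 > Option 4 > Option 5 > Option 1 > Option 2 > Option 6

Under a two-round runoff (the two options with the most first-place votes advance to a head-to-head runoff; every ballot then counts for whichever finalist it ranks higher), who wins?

Option 6

Round 1 first-place votes: Option 1 0, Option 2 0, Option 3 19, Option 4 0, Option 5 13, Option 6 18. Option 3 and Option 6 advance.
Runoff: Option 3 is ranked above Option 6 on 19 ballots, Option 6 above Option 3 on 31.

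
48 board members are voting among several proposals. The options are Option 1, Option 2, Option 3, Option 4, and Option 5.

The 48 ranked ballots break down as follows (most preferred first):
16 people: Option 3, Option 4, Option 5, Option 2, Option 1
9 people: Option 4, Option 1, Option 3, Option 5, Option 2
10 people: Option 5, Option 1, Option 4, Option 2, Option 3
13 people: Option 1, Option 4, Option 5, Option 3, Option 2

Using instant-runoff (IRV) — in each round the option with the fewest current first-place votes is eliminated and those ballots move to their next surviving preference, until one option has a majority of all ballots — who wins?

Round 1: Option 1 13, Option 2 0, Option 3 16, Option 4 9, Option 5 10. Option 2 eliminated.
Round 2: Option 1 13, Option 3 16, Option 4 9, Option 5 10. Option 4 eliminated.
Round 3: Option 1 22, Option 3 16, Option 5 10. Option 5 eliminated.
Round 4: Option 1 32, Option 3 16. Option 1 has a majority (≥25).

Option 1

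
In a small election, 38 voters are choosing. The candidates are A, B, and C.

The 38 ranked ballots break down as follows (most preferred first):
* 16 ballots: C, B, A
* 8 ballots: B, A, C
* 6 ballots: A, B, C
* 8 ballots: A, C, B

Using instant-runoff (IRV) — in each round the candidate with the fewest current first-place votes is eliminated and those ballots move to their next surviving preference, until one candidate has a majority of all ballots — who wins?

A

Round 1: A 14, B 8, C 16. B eliminated.
Round 2: A 22, C 16. A has a majority (≥20).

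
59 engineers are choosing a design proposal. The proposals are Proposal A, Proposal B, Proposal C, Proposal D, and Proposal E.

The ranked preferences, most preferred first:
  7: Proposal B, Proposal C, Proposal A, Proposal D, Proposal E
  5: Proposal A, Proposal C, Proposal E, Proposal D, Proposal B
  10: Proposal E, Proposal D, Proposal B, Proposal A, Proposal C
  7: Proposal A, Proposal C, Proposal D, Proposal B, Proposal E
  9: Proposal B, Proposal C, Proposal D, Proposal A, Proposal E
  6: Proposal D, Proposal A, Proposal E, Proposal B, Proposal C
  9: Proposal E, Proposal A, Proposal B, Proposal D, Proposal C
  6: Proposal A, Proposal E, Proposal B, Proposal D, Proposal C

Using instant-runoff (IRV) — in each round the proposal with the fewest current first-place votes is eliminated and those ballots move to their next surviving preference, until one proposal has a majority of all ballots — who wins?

Round 1: Proposal A 18, Proposal B 16, Proposal C 0, Proposal D 6, Proposal E 19. Proposal C eliminated.
Round 2: Proposal A 18, Proposal B 16, Proposal D 6, Proposal E 19. Proposal D eliminated.
Round 3: Proposal A 24, Proposal B 16, Proposal E 19. Proposal B eliminated.
Round 4: Proposal A 40, Proposal E 19. Proposal A has a majority (≥30).

Proposal A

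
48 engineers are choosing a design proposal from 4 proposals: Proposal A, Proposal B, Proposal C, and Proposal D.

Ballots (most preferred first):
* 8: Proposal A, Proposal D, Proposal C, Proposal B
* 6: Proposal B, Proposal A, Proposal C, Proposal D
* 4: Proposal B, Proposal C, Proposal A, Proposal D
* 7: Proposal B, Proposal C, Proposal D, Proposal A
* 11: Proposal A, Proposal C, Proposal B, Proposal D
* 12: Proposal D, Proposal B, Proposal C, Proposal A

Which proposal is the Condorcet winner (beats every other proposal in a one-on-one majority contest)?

Proposal B

Proposal B vs Proposal A: 29–19
Proposal B vs Proposal C: 29–19
Proposal B vs Proposal D: 28–20
Proposal B beats every other proposal.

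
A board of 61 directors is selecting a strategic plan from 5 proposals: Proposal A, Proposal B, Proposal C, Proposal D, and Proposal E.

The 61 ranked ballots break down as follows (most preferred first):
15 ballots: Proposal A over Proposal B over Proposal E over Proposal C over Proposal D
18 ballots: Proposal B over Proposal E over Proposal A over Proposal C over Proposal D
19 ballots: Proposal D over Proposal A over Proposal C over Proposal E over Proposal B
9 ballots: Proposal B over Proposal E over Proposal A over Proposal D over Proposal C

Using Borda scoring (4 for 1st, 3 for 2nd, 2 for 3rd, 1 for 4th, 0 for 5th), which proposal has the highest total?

Proposal A: 15×4 + 18×2 + 19×3 + 9×2 = 171
Proposal B: 15×3 + 18×4 + 19×0 + 9×4 = 153
Proposal C: 15×1 + 18×1 + 19×2 + 9×0 = 71
Proposal D: 15×0 + 18×0 + 19×4 + 9×1 = 85
Proposal E: 15×2 + 18×3 + 19×1 + 9×3 = 130

Proposal A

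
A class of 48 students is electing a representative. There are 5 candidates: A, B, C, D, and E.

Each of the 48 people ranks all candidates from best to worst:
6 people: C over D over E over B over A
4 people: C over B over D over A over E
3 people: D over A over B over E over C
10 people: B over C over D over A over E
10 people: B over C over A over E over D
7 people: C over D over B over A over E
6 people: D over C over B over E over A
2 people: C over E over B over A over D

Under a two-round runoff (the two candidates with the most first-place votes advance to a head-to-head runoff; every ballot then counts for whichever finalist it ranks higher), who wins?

C

Round 1 first-place votes: A 0, B 20, C 19, D 9, E 0. B and C advance.
Runoff: B is ranked above C on 23 ballots, C above B on 25.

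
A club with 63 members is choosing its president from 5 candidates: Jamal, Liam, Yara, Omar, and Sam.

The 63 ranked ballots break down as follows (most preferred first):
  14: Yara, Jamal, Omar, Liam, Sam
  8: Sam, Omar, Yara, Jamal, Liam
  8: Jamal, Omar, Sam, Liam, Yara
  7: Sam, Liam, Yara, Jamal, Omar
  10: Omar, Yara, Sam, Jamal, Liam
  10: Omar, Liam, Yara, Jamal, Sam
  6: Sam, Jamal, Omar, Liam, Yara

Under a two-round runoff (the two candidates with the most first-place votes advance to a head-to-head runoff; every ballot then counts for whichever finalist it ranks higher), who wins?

Round 1 first-place votes: Jamal 8, Liam 0, Yara 14, Omar 20, Sam 21. Sam and Omar advance.
Runoff: Sam is ranked above Omar on 21 ballots, Omar above Sam on 42.

Omar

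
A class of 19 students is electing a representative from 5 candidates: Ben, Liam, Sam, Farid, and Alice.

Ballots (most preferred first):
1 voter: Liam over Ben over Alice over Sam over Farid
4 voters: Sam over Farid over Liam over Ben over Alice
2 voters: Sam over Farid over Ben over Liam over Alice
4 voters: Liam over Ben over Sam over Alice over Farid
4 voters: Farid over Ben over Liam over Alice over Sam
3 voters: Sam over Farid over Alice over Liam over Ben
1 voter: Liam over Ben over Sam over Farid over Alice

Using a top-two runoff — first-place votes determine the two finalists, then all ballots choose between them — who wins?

Round 1 first-place votes: Ben 0, Liam 6, Sam 9, Farid 4, Alice 0. Sam and Liam advance.
Runoff: Sam is ranked above Liam on 9 ballots, Liam above Sam on 10.

Liam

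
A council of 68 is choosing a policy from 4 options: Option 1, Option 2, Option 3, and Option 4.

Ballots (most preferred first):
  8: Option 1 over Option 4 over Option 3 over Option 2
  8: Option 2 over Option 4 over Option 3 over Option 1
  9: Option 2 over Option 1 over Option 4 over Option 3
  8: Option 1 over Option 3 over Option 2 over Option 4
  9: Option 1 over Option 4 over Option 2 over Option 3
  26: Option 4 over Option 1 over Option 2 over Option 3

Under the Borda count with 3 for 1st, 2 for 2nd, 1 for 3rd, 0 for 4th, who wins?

Option 1

Option 1: 8×3 + 8×0 + 9×2 + 8×3 + 9×3 + 26×2 = 145
Option 2: 8×0 + 8×3 + 9×3 + 8×1 + 9×1 + 26×1 = 94
Option 3: 8×1 + 8×1 + 9×0 + 8×2 + 9×0 + 26×0 = 32
Option 4: 8×2 + 8×2 + 9×1 + 8×0 + 9×2 + 26×3 = 137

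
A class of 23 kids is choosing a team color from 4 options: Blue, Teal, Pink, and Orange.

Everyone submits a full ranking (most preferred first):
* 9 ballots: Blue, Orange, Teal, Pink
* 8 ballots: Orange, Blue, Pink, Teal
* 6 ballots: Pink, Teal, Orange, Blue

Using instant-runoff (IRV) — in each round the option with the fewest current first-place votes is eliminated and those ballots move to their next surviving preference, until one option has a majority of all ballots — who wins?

Orange

Round 1: Blue 9, Teal 0, Pink 6, Orange 8. Teal eliminated.
Round 2: Blue 9, Pink 6, Orange 8. Pink eliminated.
Round 3: Blue 9, Orange 14. Orange has a majority (≥12).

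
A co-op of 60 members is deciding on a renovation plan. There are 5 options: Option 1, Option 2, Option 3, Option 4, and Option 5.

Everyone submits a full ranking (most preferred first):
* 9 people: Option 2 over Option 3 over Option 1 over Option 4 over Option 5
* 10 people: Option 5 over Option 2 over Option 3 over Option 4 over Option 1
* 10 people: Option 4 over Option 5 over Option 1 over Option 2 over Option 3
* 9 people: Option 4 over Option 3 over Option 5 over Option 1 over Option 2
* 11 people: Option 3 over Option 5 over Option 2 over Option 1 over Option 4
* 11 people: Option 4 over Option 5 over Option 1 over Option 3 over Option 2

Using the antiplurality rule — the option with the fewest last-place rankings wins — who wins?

Option 5

Last-place votes: Option 1 10, Option 2 20, Option 3 10, Option 4 11, Option 5 9.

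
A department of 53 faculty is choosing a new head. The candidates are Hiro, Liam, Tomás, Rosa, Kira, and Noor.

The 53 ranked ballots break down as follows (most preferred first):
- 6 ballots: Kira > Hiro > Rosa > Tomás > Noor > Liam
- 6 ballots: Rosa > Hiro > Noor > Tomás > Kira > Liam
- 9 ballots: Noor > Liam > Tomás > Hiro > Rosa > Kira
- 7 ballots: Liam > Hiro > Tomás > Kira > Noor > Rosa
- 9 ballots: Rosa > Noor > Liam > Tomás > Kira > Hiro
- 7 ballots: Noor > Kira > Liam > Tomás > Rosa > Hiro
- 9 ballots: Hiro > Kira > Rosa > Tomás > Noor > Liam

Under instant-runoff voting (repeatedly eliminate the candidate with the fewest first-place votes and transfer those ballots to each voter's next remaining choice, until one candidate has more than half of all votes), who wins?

Hiro

Round 1: Hiro 9, Liam 7, Tomás 0, Rosa 15, Kira 6, Noor 16. Tomás eliminated.
Round 2: Hiro 9, Liam 7, Rosa 15, Kira 6, Noor 16. Kira eliminated.
Round 3: Hiro 15, Liam 7, Rosa 15, Noor 16. Liam eliminated.
Round 4: Hiro 22, Rosa 15, Noor 16. Rosa eliminated.
Round 5: Hiro 28, Noor 25. Hiro has a majority (≥27).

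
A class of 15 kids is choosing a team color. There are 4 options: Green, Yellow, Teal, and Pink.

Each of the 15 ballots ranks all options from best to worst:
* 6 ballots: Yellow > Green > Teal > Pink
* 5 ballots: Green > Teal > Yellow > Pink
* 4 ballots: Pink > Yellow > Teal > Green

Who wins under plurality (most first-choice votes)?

First-place votes: Green 5, Yellow 6, Teal 0, Pink 4.

Yellow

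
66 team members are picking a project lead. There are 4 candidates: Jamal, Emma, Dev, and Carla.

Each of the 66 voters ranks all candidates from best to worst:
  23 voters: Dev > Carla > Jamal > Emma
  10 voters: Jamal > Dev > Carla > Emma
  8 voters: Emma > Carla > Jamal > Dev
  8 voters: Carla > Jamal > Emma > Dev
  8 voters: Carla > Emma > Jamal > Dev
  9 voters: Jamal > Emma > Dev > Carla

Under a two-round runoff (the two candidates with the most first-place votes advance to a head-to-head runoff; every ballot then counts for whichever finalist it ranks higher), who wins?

Round 1 first-place votes: Jamal 19, Emma 8, Dev 23, Carla 16. Dev and Jamal advance.
Runoff: Dev is ranked above Jamal on 23 ballots, Jamal above Dev on 43.

Jamal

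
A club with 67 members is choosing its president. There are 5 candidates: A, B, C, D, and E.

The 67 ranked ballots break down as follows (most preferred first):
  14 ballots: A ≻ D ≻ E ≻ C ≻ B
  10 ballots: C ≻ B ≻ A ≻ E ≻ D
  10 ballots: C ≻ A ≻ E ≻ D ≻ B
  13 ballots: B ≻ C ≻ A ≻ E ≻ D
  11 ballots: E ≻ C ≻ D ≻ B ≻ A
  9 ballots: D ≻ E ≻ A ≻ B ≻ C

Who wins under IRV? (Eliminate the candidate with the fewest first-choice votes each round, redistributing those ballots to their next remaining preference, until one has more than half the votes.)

Round 1: A 14, B 13, C 20, D 9, E 11. D eliminated.
Round 2: A 14, B 13, C 20, E 20. B eliminated.
Round 3: A 14, C 33, E 20. A eliminated.
Round 4: C 33, E 34. E has a majority (≥34).

E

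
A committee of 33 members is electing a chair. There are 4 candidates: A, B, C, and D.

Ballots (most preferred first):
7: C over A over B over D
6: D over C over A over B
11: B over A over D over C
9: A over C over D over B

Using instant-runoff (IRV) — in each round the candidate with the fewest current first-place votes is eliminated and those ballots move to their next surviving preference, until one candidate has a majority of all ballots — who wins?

Round 1: A 9, B 11, C 7, D 6. D eliminated.
Round 2: A 9, B 11, C 13. A eliminated.
Round 3: B 11, C 22. C has a majority (≥17).

C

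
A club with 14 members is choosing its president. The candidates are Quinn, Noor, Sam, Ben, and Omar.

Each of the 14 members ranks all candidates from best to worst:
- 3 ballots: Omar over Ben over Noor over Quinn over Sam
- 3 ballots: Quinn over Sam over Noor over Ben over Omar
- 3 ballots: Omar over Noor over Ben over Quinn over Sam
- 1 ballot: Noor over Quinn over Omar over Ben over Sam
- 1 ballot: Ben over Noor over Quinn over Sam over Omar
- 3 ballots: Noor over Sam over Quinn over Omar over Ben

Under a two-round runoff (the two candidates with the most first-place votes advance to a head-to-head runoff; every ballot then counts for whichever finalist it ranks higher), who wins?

Noor

Round 1 first-place votes: Quinn 3, Noor 4, Sam 0, Ben 1, Omar 6. Omar and Noor advance.
Runoff: Omar is ranked above Noor on 6 ballots, Noor above Omar on 8.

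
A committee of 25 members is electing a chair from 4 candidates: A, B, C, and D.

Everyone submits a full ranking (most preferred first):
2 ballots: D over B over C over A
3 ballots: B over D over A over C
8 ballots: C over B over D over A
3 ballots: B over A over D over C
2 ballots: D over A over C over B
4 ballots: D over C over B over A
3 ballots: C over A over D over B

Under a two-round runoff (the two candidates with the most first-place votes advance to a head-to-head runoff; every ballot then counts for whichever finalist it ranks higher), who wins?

Round 1 first-place votes: A 0, B 6, C 11, D 8. C and D advance.
Runoff: C is ranked above D on 11 ballots, D above C on 14.

D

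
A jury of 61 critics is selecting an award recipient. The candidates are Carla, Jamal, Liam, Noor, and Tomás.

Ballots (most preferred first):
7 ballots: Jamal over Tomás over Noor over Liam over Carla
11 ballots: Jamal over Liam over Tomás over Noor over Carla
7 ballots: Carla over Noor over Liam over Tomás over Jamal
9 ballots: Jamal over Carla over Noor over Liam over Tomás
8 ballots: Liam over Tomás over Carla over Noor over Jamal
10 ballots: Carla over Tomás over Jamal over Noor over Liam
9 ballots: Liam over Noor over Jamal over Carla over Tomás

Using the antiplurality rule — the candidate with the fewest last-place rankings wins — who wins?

Last-place votes: Carla 18, Jamal 15, Liam 10, Noor 0, Tomás 18.

Noor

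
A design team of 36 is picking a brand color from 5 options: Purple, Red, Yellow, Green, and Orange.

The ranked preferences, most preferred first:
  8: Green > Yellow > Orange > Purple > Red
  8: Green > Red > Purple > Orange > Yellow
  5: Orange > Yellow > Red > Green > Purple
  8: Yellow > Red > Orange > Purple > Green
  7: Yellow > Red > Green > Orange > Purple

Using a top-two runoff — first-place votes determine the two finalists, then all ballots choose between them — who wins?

Yellow

Round 1 first-place votes: Purple 0, Red 0, Yellow 15, Green 16, Orange 5. Green and Yellow advance.
Runoff: Green is ranked above Yellow on 16 ballots, Yellow above Green on 20.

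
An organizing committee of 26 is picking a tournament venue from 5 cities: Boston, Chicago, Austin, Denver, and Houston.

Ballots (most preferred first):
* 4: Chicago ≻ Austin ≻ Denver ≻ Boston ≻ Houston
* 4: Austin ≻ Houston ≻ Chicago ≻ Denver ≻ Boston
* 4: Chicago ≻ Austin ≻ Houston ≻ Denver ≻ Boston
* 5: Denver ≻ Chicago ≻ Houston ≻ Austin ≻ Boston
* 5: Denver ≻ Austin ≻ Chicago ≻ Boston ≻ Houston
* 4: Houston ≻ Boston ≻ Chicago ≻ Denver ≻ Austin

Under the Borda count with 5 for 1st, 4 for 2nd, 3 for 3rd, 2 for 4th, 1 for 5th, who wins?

Boston: 4×2 + 4×1 + 4×1 + 5×1 + 5×2 + 4×4 = 47
Chicago: 4×5 + 4×3 + 4×5 + 5×4 + 5×3 + 4×3 = 99
Austin: 4×4 + 4×5 + 4×4 + 5×2 + 5×4 + 4×1 = 86
Denver: 4×3 + 4×2 + 4×2 + 5×5 + 5×5 + 4×2 = 86
Houston: 4×1 + 4×4 + 4×3 + 5×3 + 5×1 + 4×5 = 72

Chicago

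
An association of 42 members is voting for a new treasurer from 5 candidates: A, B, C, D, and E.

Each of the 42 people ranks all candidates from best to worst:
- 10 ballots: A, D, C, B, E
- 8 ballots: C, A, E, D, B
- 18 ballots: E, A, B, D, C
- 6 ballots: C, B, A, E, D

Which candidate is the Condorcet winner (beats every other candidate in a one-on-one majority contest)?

A

A vs B: 36–6
A vs C: 28–14
A vs D: 42–0
A vs E: 24–18
A beats every other candidate.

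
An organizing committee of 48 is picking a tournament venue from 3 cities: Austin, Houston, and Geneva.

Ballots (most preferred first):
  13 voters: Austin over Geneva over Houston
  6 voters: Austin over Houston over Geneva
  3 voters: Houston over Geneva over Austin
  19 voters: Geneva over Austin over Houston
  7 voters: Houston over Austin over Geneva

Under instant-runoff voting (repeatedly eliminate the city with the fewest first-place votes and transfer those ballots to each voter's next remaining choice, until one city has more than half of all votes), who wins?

Austin

Round 1: Austin 19, Houston 10, Geneva 19. Houston eliminated.
Round 2: Austin 26, Geneva 22. Austin has a majority (≥25).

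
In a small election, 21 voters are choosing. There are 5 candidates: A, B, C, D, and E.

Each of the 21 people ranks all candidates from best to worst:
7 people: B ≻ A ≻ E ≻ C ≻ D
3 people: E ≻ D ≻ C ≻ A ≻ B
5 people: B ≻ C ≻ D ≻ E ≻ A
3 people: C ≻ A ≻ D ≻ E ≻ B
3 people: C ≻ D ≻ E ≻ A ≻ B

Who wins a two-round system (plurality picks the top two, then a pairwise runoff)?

Round 1 first-place votes: A 0, B 12, C 6, D 0, E 3. B and C advance.
Runoff: B is ranked above C on 12 ballots, C above B on 9.

B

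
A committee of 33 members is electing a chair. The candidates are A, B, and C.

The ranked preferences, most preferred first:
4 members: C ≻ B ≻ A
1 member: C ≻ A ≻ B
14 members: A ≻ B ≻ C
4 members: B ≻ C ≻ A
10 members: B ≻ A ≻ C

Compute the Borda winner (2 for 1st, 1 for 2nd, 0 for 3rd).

A: 4×0 + 1×1 + 14×2 + 4×0 + 10×1 = 39
B: 4×1 + 1×0 + 14×1 + 4×2 + 10×2 = 46
C: 4×2 + 1×2 + 14×0 + 4×1 + 10×0 = 14

B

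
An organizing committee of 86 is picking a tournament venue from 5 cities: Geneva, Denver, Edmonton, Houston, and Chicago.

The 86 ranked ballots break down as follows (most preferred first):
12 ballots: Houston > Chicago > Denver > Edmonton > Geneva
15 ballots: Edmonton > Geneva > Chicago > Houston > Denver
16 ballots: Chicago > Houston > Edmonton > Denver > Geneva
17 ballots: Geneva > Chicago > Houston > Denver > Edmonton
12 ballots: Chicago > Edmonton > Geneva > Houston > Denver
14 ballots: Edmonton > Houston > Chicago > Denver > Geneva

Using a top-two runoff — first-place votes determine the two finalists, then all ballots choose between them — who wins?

Chicago

Round 1 first-place votes: Geneva 17, Denver 0, Edmonton 29, Houston 12, Chicago 28. Edmonton and Chicago advance.
Runoff: Edmonton is ranked above Chicago on 29 ballots, Chicago above Edmonton on 57.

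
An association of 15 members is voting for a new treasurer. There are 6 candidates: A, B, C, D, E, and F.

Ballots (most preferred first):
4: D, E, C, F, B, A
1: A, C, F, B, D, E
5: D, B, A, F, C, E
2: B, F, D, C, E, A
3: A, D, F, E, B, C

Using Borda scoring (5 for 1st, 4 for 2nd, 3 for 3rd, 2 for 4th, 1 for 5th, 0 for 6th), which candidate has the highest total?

A: 4×0 + 1×5 + 5×3 + 2×0 + 3×5 = 35
B: 4×1 + 1×2 + 5×4 + 2×5 + 3×1 = 39
C: 4×3 + 1×4 + 5×1 + 2×2 + 3×0 = 25
D: 4×5 + 1×1 + 5×5 + 2×3 + 3×4 = 64
E: 4×4 + 1×0 + 5×0 + 2×1 + 3×2 = 24
F: 4×2 + 1×3 + 5×2 + 2×4 + 3×3 = 38

D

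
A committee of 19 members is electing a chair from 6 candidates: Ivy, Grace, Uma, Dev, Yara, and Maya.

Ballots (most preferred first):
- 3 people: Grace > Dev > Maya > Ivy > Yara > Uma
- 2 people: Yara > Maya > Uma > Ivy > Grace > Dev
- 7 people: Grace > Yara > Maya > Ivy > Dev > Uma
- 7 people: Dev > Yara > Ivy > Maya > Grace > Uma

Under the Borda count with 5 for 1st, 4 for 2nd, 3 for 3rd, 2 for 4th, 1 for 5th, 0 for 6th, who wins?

Ivy: 3×2 + 2×2 + 7×2 + 7×3 = 45
Grace: 3×5 + 2×1 + 7×5 + 7×1 = 59
Uma: 3×0 + 2×3 + 7×0 + 7×0 = 6
Dev: 3×4 + 2×0 + 7×1 + 7×5 = 54
Yara: 3×1 + 2×5 + 7×4 + 7×4 = 69
Maya: 3×3 + 2×4 + 7×3 + 7×2 = 52

Yara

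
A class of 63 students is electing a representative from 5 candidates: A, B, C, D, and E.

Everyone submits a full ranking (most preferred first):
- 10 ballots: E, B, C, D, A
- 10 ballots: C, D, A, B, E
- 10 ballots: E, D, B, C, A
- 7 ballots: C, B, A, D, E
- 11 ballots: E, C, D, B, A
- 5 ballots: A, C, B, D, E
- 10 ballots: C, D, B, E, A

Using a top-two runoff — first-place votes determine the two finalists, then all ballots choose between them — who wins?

C

Round 1 first-place votes: A 5, B 0, C 27, D 0, E 31. E and C advance.
Runoff: E is ranked above C on 31 ballots, C above E on 32.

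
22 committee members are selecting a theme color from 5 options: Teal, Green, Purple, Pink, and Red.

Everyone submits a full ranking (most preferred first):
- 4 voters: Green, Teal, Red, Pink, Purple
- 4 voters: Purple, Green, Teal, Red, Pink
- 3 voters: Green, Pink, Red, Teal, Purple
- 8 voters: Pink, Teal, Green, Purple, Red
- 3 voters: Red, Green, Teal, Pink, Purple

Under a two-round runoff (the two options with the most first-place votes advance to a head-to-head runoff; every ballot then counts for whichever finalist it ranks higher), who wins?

Green

Round 1 first-place votes: Teal 0, Green 7, Purple 4, Pink 8, Red 3. Pink and Green advance.
Runoff: Pink is ranked above Green on 8 ballots, Green above Pink on 14.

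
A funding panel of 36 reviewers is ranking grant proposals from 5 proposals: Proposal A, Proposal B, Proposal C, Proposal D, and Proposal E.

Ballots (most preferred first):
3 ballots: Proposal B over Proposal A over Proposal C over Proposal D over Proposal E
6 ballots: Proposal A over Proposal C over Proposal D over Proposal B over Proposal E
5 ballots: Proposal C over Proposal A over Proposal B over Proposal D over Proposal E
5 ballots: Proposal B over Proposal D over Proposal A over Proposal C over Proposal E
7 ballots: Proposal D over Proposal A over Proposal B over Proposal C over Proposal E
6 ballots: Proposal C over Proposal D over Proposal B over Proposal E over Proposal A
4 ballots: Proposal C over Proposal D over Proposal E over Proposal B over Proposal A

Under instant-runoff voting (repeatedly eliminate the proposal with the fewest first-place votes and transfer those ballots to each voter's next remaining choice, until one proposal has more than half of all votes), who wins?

Proposal C

Round 1: Proposal A 6, Proposal B 8, Proposal C 15, Proposal D 7, Proposal E 0. Proposal E eliminated.
Round 2: Proposal A 6, Proposal B 8, Proposal C 15, Proposal D 7. Proposal A eliminated.
Round 3: Proposal B 8, Proposal C 21, Proposal D 7. Proposal C has a majority (≥19).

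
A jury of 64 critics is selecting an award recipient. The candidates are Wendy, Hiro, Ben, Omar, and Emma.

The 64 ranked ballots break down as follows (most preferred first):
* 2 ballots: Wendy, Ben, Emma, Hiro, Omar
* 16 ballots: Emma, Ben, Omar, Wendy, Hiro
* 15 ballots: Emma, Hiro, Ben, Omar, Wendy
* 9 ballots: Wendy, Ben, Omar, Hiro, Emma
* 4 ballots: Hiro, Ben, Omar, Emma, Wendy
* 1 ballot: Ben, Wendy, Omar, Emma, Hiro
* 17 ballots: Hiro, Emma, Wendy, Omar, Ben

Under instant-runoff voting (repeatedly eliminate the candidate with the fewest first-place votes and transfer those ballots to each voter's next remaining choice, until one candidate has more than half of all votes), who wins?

Round 1: Wendy 11, Hiro 21, Ben 1, Omar 0, Emma 31. Omar eliminated.
Round 2: Wendy 11, Hiro 21, Ben 1, Emma 31. Ben eliminated.
Round 3: Wendy 12, Hiro 21, Emma 31. Wendy eliminated.
Round 4: Hiro 30, Emma 34. Emma has a majority (≥33).

Emma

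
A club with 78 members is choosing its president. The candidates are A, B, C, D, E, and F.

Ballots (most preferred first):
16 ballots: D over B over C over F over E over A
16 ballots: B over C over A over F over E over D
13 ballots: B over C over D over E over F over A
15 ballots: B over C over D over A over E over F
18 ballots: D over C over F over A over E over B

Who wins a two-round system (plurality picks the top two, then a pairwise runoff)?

Round 1 first-place votes: A 0, B 44, C 0, D 34, E 0, F 0. B and D advance.
Runoff: B is ranked above D on 44 ballots, D above B on 34.

B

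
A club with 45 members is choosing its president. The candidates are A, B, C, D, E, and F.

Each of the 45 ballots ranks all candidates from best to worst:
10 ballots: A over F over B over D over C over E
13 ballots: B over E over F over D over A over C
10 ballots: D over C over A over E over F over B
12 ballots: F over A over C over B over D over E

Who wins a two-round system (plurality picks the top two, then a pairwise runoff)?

Round 1 first-place votes: A 10, B 13, C 0, D 10, E 0, F 12. B and F advance.
Runoff: B is ranked above F on 13 ballots, F above B on 32.

F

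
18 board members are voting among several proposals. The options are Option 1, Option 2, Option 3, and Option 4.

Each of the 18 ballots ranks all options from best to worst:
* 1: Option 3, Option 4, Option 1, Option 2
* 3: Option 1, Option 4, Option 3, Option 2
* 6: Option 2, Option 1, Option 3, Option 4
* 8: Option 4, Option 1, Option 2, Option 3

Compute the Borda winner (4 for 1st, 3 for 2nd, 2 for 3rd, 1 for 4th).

Option 1

Option 1: 1×2 + 3×4 + 6×3 + 8×3 = 56
Option 2: 1×1 + 3×1 + 6×4 + 8×2 = 44
Option 3: 1×4 + 3×2 + 6×2 + 8×1 = 30
Option 4: 1×3 + 3×3 + 6×1 + 8×4 = 50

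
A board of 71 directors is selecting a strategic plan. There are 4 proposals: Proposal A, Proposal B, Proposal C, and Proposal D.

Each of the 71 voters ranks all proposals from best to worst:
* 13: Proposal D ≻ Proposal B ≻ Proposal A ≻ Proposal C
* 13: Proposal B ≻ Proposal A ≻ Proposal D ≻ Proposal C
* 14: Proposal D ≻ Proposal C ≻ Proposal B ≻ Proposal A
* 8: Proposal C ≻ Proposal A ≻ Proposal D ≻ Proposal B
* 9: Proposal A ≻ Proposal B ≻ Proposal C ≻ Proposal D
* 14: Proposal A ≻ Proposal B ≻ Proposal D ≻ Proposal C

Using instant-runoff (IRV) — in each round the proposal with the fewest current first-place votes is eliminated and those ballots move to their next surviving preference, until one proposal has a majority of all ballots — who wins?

Proposal A

Round 1: Proposal A 23, Proposal B 13, Proposal C 8, Proposal D 27. Proposal C eliminated.
Round 2: Proposal A 31, Proposal B 13, Proposal D 27. Proposal B eliminated.
Round 3: Proposal A 44, Proposal D 27. Proposal A has a majority (≥36).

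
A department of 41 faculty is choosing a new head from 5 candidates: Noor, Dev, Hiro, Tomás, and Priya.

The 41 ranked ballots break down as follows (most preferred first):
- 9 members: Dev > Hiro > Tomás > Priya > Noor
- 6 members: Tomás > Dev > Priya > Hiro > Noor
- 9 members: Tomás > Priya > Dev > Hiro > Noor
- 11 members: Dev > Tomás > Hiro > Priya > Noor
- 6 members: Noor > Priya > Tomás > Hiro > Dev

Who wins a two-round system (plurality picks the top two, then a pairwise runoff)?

Round 1 first-place votes: Noor 6, Dev 20, Hiro 0, Tomás 15, Priya 0. Dev and Tomás advance.
Runoff: Dev is ranked above Tomás on 20 ballots, Tomás above Dev on 21.

Tomás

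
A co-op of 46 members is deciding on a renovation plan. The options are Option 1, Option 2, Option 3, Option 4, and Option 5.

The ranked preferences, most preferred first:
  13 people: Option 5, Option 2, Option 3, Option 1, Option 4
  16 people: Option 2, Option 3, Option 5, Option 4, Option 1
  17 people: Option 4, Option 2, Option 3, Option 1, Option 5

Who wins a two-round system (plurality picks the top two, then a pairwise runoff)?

Round 1 first-place votes: Option 1 0, Option 2 16, Option 3 0, Option 4 17, Option 5 13. Option 4 and Option 2 advance.
Runoff: Option 4 is ranked above Option 2 on 17 ballots, Option 2 above Option 4 on 29.

Option 2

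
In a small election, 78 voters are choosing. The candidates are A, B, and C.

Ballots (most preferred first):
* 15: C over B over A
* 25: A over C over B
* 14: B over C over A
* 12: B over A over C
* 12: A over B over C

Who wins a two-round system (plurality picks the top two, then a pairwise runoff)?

Round 1 first-place votes: A 37, B 26, C 15. A and B advance.
Runoff: A is ranked above B on 37 ballots, B above A on 41.

B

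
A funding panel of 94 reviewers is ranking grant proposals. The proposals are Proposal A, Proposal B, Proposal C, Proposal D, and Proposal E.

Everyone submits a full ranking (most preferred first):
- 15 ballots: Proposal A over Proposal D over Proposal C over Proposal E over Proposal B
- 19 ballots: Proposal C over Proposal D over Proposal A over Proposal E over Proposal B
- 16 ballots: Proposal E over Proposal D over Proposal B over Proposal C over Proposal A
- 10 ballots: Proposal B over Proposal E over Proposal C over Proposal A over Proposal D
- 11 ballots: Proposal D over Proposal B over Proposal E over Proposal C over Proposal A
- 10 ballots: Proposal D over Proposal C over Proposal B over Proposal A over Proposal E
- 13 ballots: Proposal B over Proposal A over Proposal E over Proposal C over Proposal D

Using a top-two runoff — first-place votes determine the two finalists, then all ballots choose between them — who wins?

Round 1 first-place votes: Proposal A 15, Proposal B 23, Proposal C 19, Proposal D 21, Proposal E 16. Proposal B and Proposal D advance.
Runoff: Proposal B is ranked above Proposal D on 23 ballots, Proposal D above Proposal B on 71.

Proposal D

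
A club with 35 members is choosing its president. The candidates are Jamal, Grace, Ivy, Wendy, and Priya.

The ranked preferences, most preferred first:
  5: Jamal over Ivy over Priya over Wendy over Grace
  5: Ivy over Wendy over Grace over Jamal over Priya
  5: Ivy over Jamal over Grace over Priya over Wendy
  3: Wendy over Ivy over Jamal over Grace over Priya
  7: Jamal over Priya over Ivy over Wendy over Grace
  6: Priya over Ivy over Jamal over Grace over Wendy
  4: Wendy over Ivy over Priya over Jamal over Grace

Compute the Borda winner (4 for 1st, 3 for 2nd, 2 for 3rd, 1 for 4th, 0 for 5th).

Ivy

Jamal: 5×4 + 5×1 + 5×3 + 3×2 + 7×4 + 6×2 + 4×1 = 90
Grace: 5×0 + 5×2 + 5×2 + 3×1 + 7×0 + 6×1 + 4×0 = 29
Ivy: 5×3 + 5×4 + 5×4 + 3×3 + 7×2 + 6×3 + 4×3 = 108
Wendy: 5×1 + 5×3 + 5×0 + 3×4 + 7×1 + 6×0 + 4×4 = 55
Priya: 5×2 + 5×0 + 5×1 + 3×0 + 7×3 + 6×4 + 4×2 = 68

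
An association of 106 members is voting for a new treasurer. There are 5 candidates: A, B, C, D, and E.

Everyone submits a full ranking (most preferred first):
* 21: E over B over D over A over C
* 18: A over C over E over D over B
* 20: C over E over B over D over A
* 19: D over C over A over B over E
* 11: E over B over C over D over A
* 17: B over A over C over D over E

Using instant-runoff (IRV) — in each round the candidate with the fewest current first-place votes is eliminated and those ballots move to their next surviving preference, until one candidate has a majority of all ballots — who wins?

Round 1: A 18, B 17, C 20, D 19, E 32. B eliminated.
Round 2: A 35, C 20, D 19, E 32. D eliminated.
Round 3: A 35, C 39, E 32. E eliminated.
Round 4: A 56, C 50. A has a majority (≥54).

A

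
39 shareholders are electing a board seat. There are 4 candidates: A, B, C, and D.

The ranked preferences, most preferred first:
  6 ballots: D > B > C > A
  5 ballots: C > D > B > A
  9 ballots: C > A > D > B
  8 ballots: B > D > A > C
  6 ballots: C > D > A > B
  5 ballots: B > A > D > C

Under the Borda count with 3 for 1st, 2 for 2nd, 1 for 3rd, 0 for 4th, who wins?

A: 6×0 + 5×0 + 9×2 + 8×1 + 6×1 + 5×2 = 42
B: 6×2 + 5×1 + 9×0 + 8×3 + 6×0 + 5×3 = 56
C: 6×1 + 5×3 + 9×3 + 8×0 + 6×3 + 5×0 = 66
D: 6×3 + 5×2 + 9×1 + 8×2 + 6×2 + 5×1 = 70

D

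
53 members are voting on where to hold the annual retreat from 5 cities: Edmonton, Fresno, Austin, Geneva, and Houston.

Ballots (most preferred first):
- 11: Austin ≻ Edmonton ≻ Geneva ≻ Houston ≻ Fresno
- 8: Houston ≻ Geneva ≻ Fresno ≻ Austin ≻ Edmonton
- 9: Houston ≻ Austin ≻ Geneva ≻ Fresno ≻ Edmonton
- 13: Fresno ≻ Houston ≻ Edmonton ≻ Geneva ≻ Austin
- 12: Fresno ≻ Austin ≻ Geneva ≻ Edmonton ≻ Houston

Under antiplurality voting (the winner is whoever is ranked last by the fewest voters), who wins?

Geneva

Last-place votes: Edmonton 17, Fresno 11, Austin 13, Geneva 0, Houston 12.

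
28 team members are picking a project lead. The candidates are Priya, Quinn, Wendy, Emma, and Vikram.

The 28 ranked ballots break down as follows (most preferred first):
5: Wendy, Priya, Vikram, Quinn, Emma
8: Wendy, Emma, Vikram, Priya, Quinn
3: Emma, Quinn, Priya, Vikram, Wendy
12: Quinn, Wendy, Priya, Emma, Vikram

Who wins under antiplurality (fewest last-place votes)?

Priya

Last-place votes: Priya 0, Quinn 8, Wendy 3, Emma 5, Vikram 12.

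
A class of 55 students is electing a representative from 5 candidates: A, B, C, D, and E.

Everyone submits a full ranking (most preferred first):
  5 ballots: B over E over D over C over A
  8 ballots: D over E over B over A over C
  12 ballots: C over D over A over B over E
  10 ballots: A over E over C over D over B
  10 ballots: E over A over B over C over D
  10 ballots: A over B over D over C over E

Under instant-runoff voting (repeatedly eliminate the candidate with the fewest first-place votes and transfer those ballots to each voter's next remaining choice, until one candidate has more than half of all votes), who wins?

Round 1: A 20, B 5, C 12, D 8, E 10. B eliminated.
Round 2: A 20, C 12, D 8, E 15. D eliminated.
Round 3: A 20, C 12, E 23. C eliminated.
Round 4: A 32, E 23. A has a majority (≥28).

A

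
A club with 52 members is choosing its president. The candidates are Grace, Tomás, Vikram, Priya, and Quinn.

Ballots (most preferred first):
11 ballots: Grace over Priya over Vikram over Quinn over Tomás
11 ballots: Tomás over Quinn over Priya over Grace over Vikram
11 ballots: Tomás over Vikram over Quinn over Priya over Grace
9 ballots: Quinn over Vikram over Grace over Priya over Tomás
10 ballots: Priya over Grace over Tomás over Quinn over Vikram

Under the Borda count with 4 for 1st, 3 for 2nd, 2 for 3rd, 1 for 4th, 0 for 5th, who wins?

Priya

Grace: 11×4 + 11×1 + 11×0 + 9×2 + 10×3 = 103
Tomás: 11×0 + 11×4 + 11×4 + 9×0 + 10×2 = 108
Vikram: 11×2 + 11×0 + 11×3 + 9×3 + 10×0 = 82
Priya: 11×3 + 11×2 + 11×1 + 9×1 + 10×4 = 115
Quinn: 11×1 + 11×3 + 11×2 + 9×4 + 10×1 = 112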